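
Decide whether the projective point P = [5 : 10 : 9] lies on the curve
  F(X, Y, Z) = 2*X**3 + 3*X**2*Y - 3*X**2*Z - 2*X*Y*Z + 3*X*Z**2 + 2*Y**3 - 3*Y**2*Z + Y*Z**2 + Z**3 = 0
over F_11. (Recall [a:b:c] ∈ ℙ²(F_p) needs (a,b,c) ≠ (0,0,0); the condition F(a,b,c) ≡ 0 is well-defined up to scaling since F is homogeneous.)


F(5,10,9) ≡ 5 (mod 11); P is NOT on the curve.

Evaluate F(5, 10, 9) term-by-term (mod 11).
  2*X**3 ↦ 2·125·1·1 = 250
  3*X**2*Y ↦ 3·25·10·1 = 750
  -3*X**2*Z ↦ -3·25·1·9 = -675
  -2*X*Y*Z ↦ -2·5·10·9 = -900
  3*X*Z**2 ↦ 3·5·1·81 = 1215
  2*Y**3 ↦ 2·1·1000·1 = 2000
  -3*Y**2*Z ↦ -3·1·100·9 = -2700
  Y*Z**2 ↦ 1·1·10·81 = 810
  Z**3 ↦ 1·1·1·729 = 729
Sum: F(5, 10, 9) = (250) + (750) + (-675) + (-900) + (1215) + (2000) + (-2700) + (810) + (729) = 1479.
Reducing mod 11: 1479 ≡ 5 (mod 11).
Since F(a, b, c) ≡ 5 ≠ 0 (mod 11), P does NOT lie on the curve.


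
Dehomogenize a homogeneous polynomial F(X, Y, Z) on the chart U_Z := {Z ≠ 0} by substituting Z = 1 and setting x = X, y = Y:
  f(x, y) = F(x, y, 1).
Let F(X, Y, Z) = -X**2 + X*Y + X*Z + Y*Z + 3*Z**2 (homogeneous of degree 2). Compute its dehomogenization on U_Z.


f(x, y) = -x**2 + x*y + x + y + 3

On U_Z we set Z = 1. Each monomial c·X^i·Y^j·Z^k in F becomes c·x^i·y^j·1^k = c·x^i·y^j.
Substituting Z = 1: F(X, Y, 1) = -x**2 + x*y + x + y + 3.
Note: deg(f) ≤ deg(F) = 2; strict inequality happens when F is divisible by Z (lost terms).


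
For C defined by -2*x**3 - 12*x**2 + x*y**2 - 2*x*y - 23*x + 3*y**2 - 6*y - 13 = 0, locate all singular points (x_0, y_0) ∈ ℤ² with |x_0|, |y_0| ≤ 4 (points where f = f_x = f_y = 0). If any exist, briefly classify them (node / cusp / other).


Singular points: {(-2, 1)}; classification: cusp.

Compute partial derivatives:
  f_x = -6*x**2 - 24*x + y**2 - 2*y - 23.
  f_y = 2*x*y - 2*x + 6*y - 6.
Scan x_0 ∈ {−4, ..., 4}. For each x_0, f_y(x_0, y) is a polynomial in y; find its integer roots y ∈ {−4, ..., 4}, then test f_x and f at those candidates.
  x = -4: f_y(-4, y) = 2 - 2*y; vanishes at y ∈ {1}. (-4, 1): f_x = -24 ≠ 0.
  x = -3: f_y(-3, y) = 0; vanishes at y ∈ {-4, -3, -2, -1, 0, 1, 2, 3, 4}. (-3, -4): f_x = 19 ≠ 0; (-3, -3): f_x = 10 ≠ 0; (-3, -2): f_x = 3 ≠ 0; (-3, -1): f_x = -2 ≠ 0; (-3, 0): f_x = -5 ≠ 0; (-3, 1): f_x = -6 ≠ 0; (-3, 2): f_x = -5 ≠ 0; (-3, 3): f_x = -2 ≠ 0; (-3, 4): f_x = 3 ≠ 0.
  x = -2: f_y(-2, y) = 2*y - 2; vanishes at y ∈ {1}. (-2, 1): f_x = 0, f = 0 — SINGULAR.
  x = -1: f_y(-1, y) = 4*y - 4; vanishes at y ∈ {1}. (-1, 1): f_x = -6 ≠ 0.
  x = 0: f_y(0, y) = 6*y - 6; vanishes at y ∈ {1}. (0, 1): f_x = -24 ≠ 0.
  x = 1: f_y(1, y) = 8*y - 8; vanishes at y ∈ {1}. (1, 1): f_x = -54 ≠ 0.
  x = 2: f_y(2, y) = 10*y - 10; vanishes at y ∈ {1}. (2, 1): f_x = -96 ≠ 0.
  x = 3: f_y(3, y) = 12*y - 12; vanishes at y ∈ {1}. (3, 1): f_x = -150 ≠ 0.
  x = 4: f_y(4, y) = 14*y - 14; vanishes at y ∈ {1}. (4, 1): f_x = -216 ≠ 0.
Only singular point on the grid: (-2, 1).
Classify: substitute x = -2 + u, y = 1 + v and expand: f = -2*u**3 + u*v**2 + v**2.
No constant or linear terms (consistent with a singular point). Quadratic part: v**2. Cubic part: -2*u**3 + u*v**2.
The quadratic part v**2 is a perfect square, so there is a single (double) tangent line v = 0, i.e. y = 1. Restricting the cubic part to that line (v = 0) leaves -2*u**3 ≠ 0, so f is not divisible by v and the branch is v² ≈ 2*u**3 to lowest order — this is a cusp.
Classification: cusp.


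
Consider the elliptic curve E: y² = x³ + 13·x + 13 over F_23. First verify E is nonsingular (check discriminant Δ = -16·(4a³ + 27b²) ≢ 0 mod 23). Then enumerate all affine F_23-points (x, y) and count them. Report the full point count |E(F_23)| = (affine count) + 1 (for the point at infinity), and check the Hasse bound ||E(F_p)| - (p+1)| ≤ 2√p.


Affine points = {(0, 6), (0, 17), (1, 2), (1, 21), (2, 1), (2, 22), (6, 10), (6, 13), (8, 10), (8, 13), (9, 10), (9, 13), (10, 4), (10, 19), (14, 8), (14, 15), (15, 8), (15, 15), (16, 4), (16, 19), (17, 8), (17, 15), (19, 9), (19, 14), (20, 4), (20, 19), (21, 5), (21, 18)}; affine count = 28; |E(F_23)| = 29.

Discriminant check: Δ ∝ 4a³ + 27b² = 4·13³ + 27·13² = 4·2197 + 27·169 ≡ 11 (mod 23). Nonzero ⇒ E is nonsingular.
For each x ∈ F_23, compute rhs = x³ + 13·x + 13 mod 23, then count y ∈ F_23 with y² ≡ rhs.
  x = 0: rhs = 13, matching y values: 6, 17 (2 points).
  x = 1: rhs = 4, matching y values: 2, 21 (2 points).
  x = 2: rhs = 1, matching y values: 1, 22 (2 points).
  x = 3: rhs = 10, matching y values: none (0 points).
  x = 4: rhs = 14, matching y values: none (0 points).
  x = 5: rhs = 19, matching y values: none (0 points).
  x = 6: rhs = 8, matching y values: 10, 13 (2 points).
  x = 7: rhs = 10, matching y values: none (0 points).
  x = 8: rhs = 8, matching y values: 10, 13 (2 points).
  x = 9: rhs = 8, matching y values: 10, 13 (2 points).
  x = 10: rhs = 16, matching y values: 4, 19 (2 points).
  x = 11: rhs = 15, matching y values: none (0 points).
  x = 12: rhs = 11, matching y values: none (0 points).
  x = 13: rhs = 10, matching y values: none (0 points).
  x = 14: rhs = 18, matching y values: 8, 15 (2 points).
  x = 15: rhs = 18, matching y values: 8, 15 (2 points).
  x = 16: rhs = 16, matching y values: 4, 19 (2 points).
  x = 17: rhs = 18, matching y values: 8, 15 (2 points).
  x = 18: rhs = 7, matching y values: none (0 points).
  x = 19: rhs = 12, matching y values: 9, 14 (2 points).
  x = 20: rhs = 16, matching y values: 4, 19 (2 points).
  x = 21: rhs = 2, matching y values: 5, 18 (2 points).
  x = 22: rhs = 22, matching y values: none (0 points).
Total affine count: 28.
Full point count |E(F_23)| = 28 + 1 = 29.
Hasse bound: |29 − (23+1)| = |5| = 5 ≤ 2√23 ≈ 9.5917 ✓.


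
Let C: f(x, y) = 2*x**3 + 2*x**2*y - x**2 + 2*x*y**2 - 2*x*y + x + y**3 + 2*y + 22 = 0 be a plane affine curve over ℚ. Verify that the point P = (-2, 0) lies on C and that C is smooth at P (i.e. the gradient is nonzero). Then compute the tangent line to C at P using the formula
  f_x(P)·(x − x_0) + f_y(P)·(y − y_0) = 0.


Tangent line at P: 29*x + 14*y + 58 = 0.

Step 1: f(-2, 0) = 0, so P lies on C.
Step 2: partial derivatives
  f_x(x, y) = 6*x**2 + 4*x*y - 2*x + 2*y**2 - 2*y + 1, f_y(x, y) = 2*x**2 + 4*x*y - 2*x + 3*y**2 + 2.
  f_x(P) = 29, f_y(P) = 14 (gradient nonzero, so P is smooth).
Step 3: tangent line at P: 29·(x − -2) + 14·(y − 0) = 0.
Expanding: 29*x + 14*y + 58 = 0.


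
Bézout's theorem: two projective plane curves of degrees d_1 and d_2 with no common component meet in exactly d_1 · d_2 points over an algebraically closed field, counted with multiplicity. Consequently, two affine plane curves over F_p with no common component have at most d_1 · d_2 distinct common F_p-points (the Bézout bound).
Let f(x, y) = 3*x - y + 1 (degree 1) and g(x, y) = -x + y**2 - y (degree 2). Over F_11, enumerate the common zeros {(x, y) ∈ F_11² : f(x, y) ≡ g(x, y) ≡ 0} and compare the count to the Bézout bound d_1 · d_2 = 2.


Common zeros: {(0, 1), (1, 4)}; count = 2; Bézout bound = 2.

deg(f) = 1, deg(g) = 2, so Bézout bound = 2.
Scan x ∈ F_11. For each x, list the y ∈ F_11 with f(x, y) ≡ 0 and those with g(x, y) ≡ 0 (mod 11); the common zeros in that column are the intersection.
  x = 0: f ≡ 0 at y ∈ {1}; g ≡ 0 at y ∈ {0, 1}; common: {1}.
  x = 1: f ≡ 0 at y ∈ {4}; g ≡ 0 at y ∈ {4, 8}; common: {4}.
  x = 2: f ≡ 0 at y ∈ {7}; g ≡ 0 at y ∈ {2, 10}; common: ∅.
  x = 3: f ≡ 0 at y ∈ {10}; g ≡ 0 at y ∈ ∅; common: ∅.
  x = 4: f ≡ 0 at y ∈ {2}; g ≡ 0 at y ∈ ∅; common: ∅.
  x = 5: f ≡ 0 at y ∈ {5}; g ≡ 0 at y ∈ ∅; common: ∅.
  x = 6: f ≡ 0 at y ∈ {8}; g ≡ 0 at y ∈ {3, 9}; common: ∅.
  x = 7: f ≡ 0 at y ∈ {0}; g ≡ 0 at y ∈ ∅; common: ∅.
  x = 8: f ≡ 0 at y ∈ {3}; g ≡ 0 at y ∈ {6}; common: ∅.
  x = 9: f ≡ 0 at y ∈ {6}; g ≡ 0 at y ∈ {5, 7}; common: ∅.
  x = 10: f ≡ 0 at y ∈ {9}; g ≡ 0 at y ∈ ∅; common: ∅.
Collecting: common zeros = {(0, 1), (1, 4)}, so the count is 2.
Comparison with the Bézout bound: 2 ≤ 2 = deg(f)·deg(g), as expected for curves with no common component (the bound is attained).


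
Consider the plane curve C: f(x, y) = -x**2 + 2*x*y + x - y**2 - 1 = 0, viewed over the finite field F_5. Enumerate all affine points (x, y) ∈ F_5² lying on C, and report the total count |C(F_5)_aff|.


Affine F_5-points: {(0, 2), (0, 3), (1, 1), (2, 1), (2, 3)}; count = 5.

For each of the 25 pairs (x, y) ∈ F_5², evaluate f(x, y) mod 5. Record the zeros.
  x = 0: [0↦4, 1↦3, 2↦0, 3↦0, 4↦3]  zeros at y ∈ {2, 3}
  x = 1: [0↦4, 1↦0, 2↦4, 3↦1, 4↦1]  zeros at y ∈ {1}
  x = 2: [0↦2, 1↦0, 2↦1, 3↦0, 4↦2]  zeros at y ∈ {1, 3}
  x = 3: [0↦3, 1↦3, 2↦1, 3↦2, 4↦1]  zeros at y ∈ ∅
  x = 4: [0↦2, 1↦4, 2↦4, 3↦2, 4↦3]  zeros at y ∈ ∅
Collecting zeros: affine points = {(0, 2), (0, 3), (1, 1), (2, 1), (2, 3)}.
Total count |C(F_5)_aff| = 5.


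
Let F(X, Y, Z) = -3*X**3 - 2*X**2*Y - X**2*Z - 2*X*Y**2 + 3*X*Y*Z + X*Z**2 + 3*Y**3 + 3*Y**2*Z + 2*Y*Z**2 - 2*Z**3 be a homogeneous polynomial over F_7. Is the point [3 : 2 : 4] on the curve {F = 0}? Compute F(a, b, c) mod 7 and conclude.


F(3,2,4) ≡ 0 (mod 7); P is on the curve.

Evaluate F(3, 2, 4) term-by-term (mod 7).
  -3*X**3 ↦ -3·27·1·1 = -81
  -2*X**2*Y ↦ -2·9·2·1 = -36
  -X**2*Z ↦ -1·9·1·4 = -36
  -2*X*Y**2 ↦ -2·3·4·1 = -24
  3*X*Y*Z ↦ 3·3·2·4 = 72
  X*Z**2 ↦ 1·3·1·16 = 48
  3*Y**3 ↦ 3·1·8·1 = 24
  3*Y**2*Z ↦ 3·1·4·4 = 48
  2*Y*Z**2 ↦ 2·1·2·16 = 64
  -2*Z**3 ↦ -2·1·1·64 = -128
Sum: F(3, 2, 4) = (-81) + (-36) + (-36) + (-24) + (72) + (48) + (24) + (48) + (64) + (-128) = -49.
Reducing mod 7: -49 ≡ 0 (mod 7).
Since F(a, b, c) ≡ 0 (mod 7), P lies on the curve.


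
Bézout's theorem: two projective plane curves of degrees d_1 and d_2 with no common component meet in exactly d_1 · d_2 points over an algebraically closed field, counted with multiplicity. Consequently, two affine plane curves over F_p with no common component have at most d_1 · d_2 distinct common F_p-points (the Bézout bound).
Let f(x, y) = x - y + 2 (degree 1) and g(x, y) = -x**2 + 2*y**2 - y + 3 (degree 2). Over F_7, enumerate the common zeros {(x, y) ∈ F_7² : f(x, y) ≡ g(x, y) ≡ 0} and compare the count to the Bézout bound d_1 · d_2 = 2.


Common zeros: ∅; count = 0; Bézout bound = 2.

deg(f) = 1, deg(g) = 2, so Bézout bound = 2.
Scan x ∈ F_7. For each x, list the y ∈ F_7 with f(x, y) ≡ 0 and those with g(x, y) ≡ 0 (mod 7); the common zeros in that column are the intersection.
  x = 0: f ≡ 0 at y ∈ {2}; g ≡ 0 at y ∈ ∅; common: ∅.
  x = 1: f ≡ 0 at y ∈ {3}; g ≡ 0 at y ∈ ∅; common: ∅.
  x = 2: f ≡ 0 at y ∈ {4}; g ≡ 0 at y ∈ {1, 3}; common: ∅.
  x = 3: f ≡ 0 at y ∈ {5}; g ≡ 0 at y ∈ {2}; common: ∅.
  x = 4: f ≡ 0 at y ∈ {6}; g ≡ 0 at y ∈ {2}; common: ∅.
  x = 5: f ≡ 0 at y ∈ {0}; g ≡ 0 at y ∈ {1, 3}; common: ∅.
  x = 6: f ≡ 0 at y ∈ {1}; g ≡ 0 at y ∈ ∅; common: ∅.
Collecting: common zeros = ∅, so the count is 0.
Comparison with the Bézout bound: 0 ≤ 2 = deg(f)·deg(g), as expected for curves with no common component (the affine F_7-count falls short of the bound because intersections may lie at infinity, over extension fields, or carry multiplicity).


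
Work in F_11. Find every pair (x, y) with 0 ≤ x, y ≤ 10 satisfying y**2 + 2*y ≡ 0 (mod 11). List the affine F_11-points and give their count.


Affine F_11-points: {(0, 0), (0, 9), (1, 0), (1, 9), (2, 0), (2, 9), (3, 0), (3, 9), (4, 0), (4, 9), (5, 0), (5, 9), (6, 0), (6, 9), (7, 0), (7, 9), (8, 0), (8, 9), (9, 0), (9, 9), (10, 0), (10, 9)}; count = 22.

For each of the 121 pairs (x, y) ∈ F_11², evaluate f(x, y) mod 11. Record the zeros.
  x = 0: [0↦0, 1↦3, 2↦8, 3↦4, 4↦2, 5↦2, 6↦4, 7↦8, 8↦3, 9↦0, 10↦10]  zeros at y ∈ {0, 9}
  x = 1: [0↦0, 1↦3, 2↦8, 3↦4, 4↦2, 5↦2, 6↦4, 7↦8, 8↦3, 9↦0, 10↦10]  zeros at y ∈ {0, 9}
  x = 2: [0↦0, 1↦3, 2↦8, 3↦4, 4↦2, 5↦2, 6↦4, 7↦8, 8↦3, 9↦0, 10↦10]  zeros at y ∈ {0, 9}
  x = 3: [0↦0, 1↦3, 2↦8, 3↦4, 4↦2, 5↦2, 6↦4, 7↦8, 8↦3, 9↦0, 10↦10]  zeros at y ∈ {0, 9}
  x = 4: [0↦0, 1↦3, 2↦8, 3↦4, 4↦2, 5↦2, 6↦4, 7↦8, 8↦3, 9↦0, 10↦10]  zeros at y ∈ {0, 9}
  x = 5: [0↦0, 1↦3, 2↦8, 3↦4, 4↦2, 5↦2, 6↦4, 7↦8, 8↦3, 9↦0, 10↦10]  zeros at y ∈ {0, 9}
  x = 6: [0↦0, 1↦3, 2↦8, 3↦4, 4↦2, 5↦2, 6↦4, 7↦8, 8↦3, 9↦0, 10↦10]  zeros at y ∈ {0, 9}
  x = 7: [0↦0, 1↦3, 2↦8, 3↦4, 4↦2, 5↦2, 6↦4, 7↦8, 8↦3, 9↦0, 10↦10]  zeros at y ∈ {0, 9}
  x = 8: [0↦0, 1↦3, 2↦8, 3↦4, 4↦2, 5↦2, 6↦4, 7↦8, 8↦3, 9↦0, 10↦10]  zeros at y ∈ {0, 9}
  x = 9: [0↦0, 1↦3, 2↦8, 3↦4, 4↦2, 5↦2, 6↦4, 7↦8, 8↦3, 9↦0, 10↦10]  zeros at y ∈ {0, 9}
  x = 10: [0↦0, 1↦3, 2↦8, 3↦4, 4↦2, 5↦2, 6↦4, 7↦8, 8↦3, 9↦0, 10↦10]  zeros at y ∈ {0, 9}
Collecting zeros: affine points = {(0, 0), (0, 9), (1, 0), (1, 9), (2, 0), (2, 9), (3, 0), (3, 9), (4, 0), (4, 9), (5, 0), (5, 9), (6, 0), (6, 9), (7, 0), (7, 9), (8, 0), (8, 9), (9, 0), (9, 9), (10, 0), (10, 9)}.
Total count |C(F_11)_aff| = 22.


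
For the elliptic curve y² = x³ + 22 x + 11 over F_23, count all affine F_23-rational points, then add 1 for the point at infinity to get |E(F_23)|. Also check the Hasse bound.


Affine points = {(3, 9), (3, 14), (4, 5), (4, 18), (5, 4), (5, 19), (7, 5), (7, 18), (8, 3), (8, 20), (9, 8), (9, 15), (10, 9), (10, 14), (12, 5), (12, 18), (14, 2), (14, 21), (15, 6), (15, 17), (17, 10), (17, 13), (18, 11), (18, 12)}; affine count = 24; |E(F_23)| = 25.

Discriminant check: Δ ∝ 4a³ + 27b² = 4·22³ + 27·11² = 4·10648 + 27·121 ≡ 20 (mod 23). Nonzero ⇒ E is nonsingular.
For each x ∈ F_23, compute rhs = x³ + 22·x + 11 mod 23, then count y ∈ F_23 with y² ≡ rhs.
  x = 0: rhs = 11, matching y values: none (0 points).
  x = 1: rhs = 11, matching y values: none (0 points).
  x = 2: rhs = 17, matching y values: none (0 points).
  x = 3: rhs = 12, matching y values: 9, 14 (2 points).
  x = 4: rhs = 2, matching y values: 5, 18 (2 points).
  x = 5: rhs = 16, matching y values: 4, 19 (2 points).
  x = 6: rhs = 14, matching y values: none (0 points).
  x = 7: rhs = 2, matching y values: 5, 18 (2 points).
  x = 8: rhs = 9, matching y values: 3, 20 (2 points).
  x = 9: rhs = 18, matching y values: 8, 15 (2 points).
  x = 10: rhs = 12, matching y values: 9, 14 (2 points).
  x = 11: rhs = 20, matching y values: none (0 points).
  x = 12: rhs = 2, matching y values: 5, 18 (2 points).
  x = 13: rhs = 10, matching y values: none (0 points).
  x = 14: rhs = 4, matching y values: 2, 21 (2 points).
  x = 15: rhs = 13, matching y values: 6, 17 (2 points).
  x = 16: rhs = 20, matching y values: none (0 points).
  x = 17: rhs = 8, matching y values: 10, 13 (2 points).
  x = 18: rhs = 6, matching y values: 11, 12 (2 points).
  x = 19: rhs = 20, matching y values: none (0 points).
  x = 20: rhs = 10, matching y values: none (0 points).
  x = 21: rhs = 5, matching y values: none (0 points).
  x = 22: rhs = 11, matching y values: none (0 points).
Total affine count: 24.
Full point count |E(F_23)| = 24 + 1 = 25.
Hasse bound: |25 − (23+1)| = |1| = 1 ≤ 2√23 ≈ 9.5917 ✓.


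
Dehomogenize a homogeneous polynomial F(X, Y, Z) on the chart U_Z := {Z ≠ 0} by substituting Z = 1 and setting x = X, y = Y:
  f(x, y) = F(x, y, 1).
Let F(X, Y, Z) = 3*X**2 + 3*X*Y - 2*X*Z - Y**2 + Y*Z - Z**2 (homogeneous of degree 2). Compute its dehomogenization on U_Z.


f(x, y) = 3*x**2 + 3*x*y - 2*x - y**2 + y - 1

On U_Z we set Z = 1. Each monomial c·X^i·Y^j·Z^k in F becomes c·x^i·y^j·1^k = c·x^i·y^j.
Substituting Z = 1: F(X, Y, 1) = 3*x**2 + 3*x*y - 2*x - y**2 + y - 1.
Note: deg(f) ≤ deg(F) = 2; strict inequality happens when F is divisible by Z (lost terms).


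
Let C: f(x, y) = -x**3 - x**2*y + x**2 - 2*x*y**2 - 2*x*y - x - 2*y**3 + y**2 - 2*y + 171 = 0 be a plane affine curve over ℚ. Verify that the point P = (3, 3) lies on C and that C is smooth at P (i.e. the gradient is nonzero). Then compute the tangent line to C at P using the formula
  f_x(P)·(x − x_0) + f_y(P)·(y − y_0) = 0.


Tangent line at P: -64*x - 101*y + 495 = 0.

Step 1: f(3, 3) = 0, so P lies on C.
Step 2: partial derivatives
  f_x(x, y) = -3*x**2 - 2*x*y + 2*x - 2*y**2 - 2*y - 1, f_y(x, y) = -x**2 - 4*x*y - 2*x - 6*y**2 + 2*y - 2.
  f_x(P) = -64, f_y(P) = -101 (gradient nonzero, so P is smooth).
Step 3: tangent line at P: -64·(x − 3) + -101·(y − 3) = 0.
Expanding: -64*x - 101*y + 495 = 0.


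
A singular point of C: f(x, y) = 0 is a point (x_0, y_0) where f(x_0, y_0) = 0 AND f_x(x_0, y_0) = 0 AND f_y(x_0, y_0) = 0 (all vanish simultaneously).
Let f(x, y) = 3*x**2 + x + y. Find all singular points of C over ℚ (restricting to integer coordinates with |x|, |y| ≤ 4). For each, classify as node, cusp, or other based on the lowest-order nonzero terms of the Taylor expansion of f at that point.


No singular points in the scanned grid; C is smooth there.

Compute partial derivatives:
  f_x = 6*x + 1.
  f_y = 1.
f_y = 1 is a nonzero constant, so f_y never vanishes: no point (x, y) can satisfy f = f_x = f_y = 0. In particular no (x, y) ∈ {−4, ..., 4}² is singular; the curve is smooth.


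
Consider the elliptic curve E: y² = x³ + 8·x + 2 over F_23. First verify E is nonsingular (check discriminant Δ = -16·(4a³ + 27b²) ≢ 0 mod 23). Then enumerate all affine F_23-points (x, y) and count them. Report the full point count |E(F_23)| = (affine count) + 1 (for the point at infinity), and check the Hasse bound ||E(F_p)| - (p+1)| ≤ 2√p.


Affine points = {(0, 5), (0, 18), (2, 7), (2, 16), (4, 11), (4, 12), (5, 11), (5, 12), (6, 6), (6, 17), (8, 7), (8, 16), (10, 1), (10, 22), (11, 8), (11, 15), (12, 3), (12, 20), (13, 7), (13, 16), (14, 11), (14, 12), (15, 1), (15, 22), (21, 1), (21, 22), (22, 4), (22, 19)}; affine count = 28; |E(F_23)| = 29.

Discriminant check: Δ ∝ 4a³ + 27b² = 4·8³ + 27·2² = 4·512 + 27·4 ≡ 17 (mod 23). Nonzero ⇒ E is nonsingular.
For each x ∈ F_23, compute rhs = x³ + 8·x + 2 mod 23, then count y ∈ F_23 with y² ≡ rhs.
  x = 0: rhs = 2, matching y values: 5, 18 (2 points).
  x = 1: rhs = 11, matching y values: none (0 points).
  x = 2: rhs = 3, matching y values: 7, 16 (2 points).
  x = 3: rhs = 7, matching y values: none (0 points).
  x = 4: rhs = 6, matching y values: 11, 12 (2 points).
  x = 5: rhs = 6, matching y values: 11, 12 (2 points).
  x = 6: rhs = 13, matching y values: 6, 17 (2 points).
  x = 7: rhs = 10, matching y values: none (0 points).
  x = 8: rhs = 3, matching y values: 7, 16 (2 points).
  x = 9: rhs = 21, matching y values: none (0 points).
  x = 10: rhs = 1, matching y values: 1, 22 (2 points).
  x = 11: rhs = 18, matching y values: 8, 15 (2 points).
  x = 12: rhs = 9, matching y values: 3, 20 (2 points).
  x = 13: rhs = 3, matching y values: 7, 16 (2 points).
  x = 14: rhs = 6, matching y values: 11, 12 (2 points).
  x = 15: rhs = 1, matching y values: 1, 22 (2 points).
  x = 16: rhs = 17, matching y values: none (0 points).
  x = 17: rhs = 14, matching y values: none (0 points).
  x = 18: rhs = 21, matching y values: none (0 points).
  x = 19: rhs = 21, matching y values: none (0 points).
  x = 20: rhs = 20, matching y values: none (0 points).
  x = 21: rhs = 1, matching y values: 1, 22 (2 points).
  x = 22: rhs = 16, matching y values: 4, 19 (2 points).
Total affine count: 28.
Full point count |E(F_23)| = 28 + 1 = 29.
Hasse bound: |29 − (23+1)| = |5| = 5 ≤ 2√23 ≈ 9.5917 ✓.


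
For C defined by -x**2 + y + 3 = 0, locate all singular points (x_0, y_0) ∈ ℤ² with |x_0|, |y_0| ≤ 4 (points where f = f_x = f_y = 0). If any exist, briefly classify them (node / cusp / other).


No singular points in the scanned grid; C is smooth there.

Compute partial derivatives:
  f_x = -2*x.
  f_y = 1.
f_y = 1 is a nonzero constant, so f_y never vanishes: no point (x, y) can satisfy f = f_x = f_y = 0. In particular no (x, y) ∈ {−4, ..., 4}² is singular; the curve is smooth.


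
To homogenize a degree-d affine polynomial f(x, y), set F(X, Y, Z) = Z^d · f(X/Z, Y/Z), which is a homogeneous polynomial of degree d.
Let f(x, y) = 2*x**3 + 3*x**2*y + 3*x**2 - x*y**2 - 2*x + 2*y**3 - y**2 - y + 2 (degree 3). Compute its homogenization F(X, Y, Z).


F(X, Y, Z) = 2*X**3 + 3*X**2*Y + 3*X**2*Z - X*Y**2 - 2*X*Z**2 + 2*Y**3 - Y**2*Z - Y*Z**2 + 2*Z**3

deg(f) = 3.
Substitute x = X/Z, y = Y/Z into f, then multiply by Z^3.
  monomial 2·x^3·y^0 ↦ 2·X^3·Y^0·Z^0.
  monomial 3·x^2·y^1 ↦ 3·X^2·Y^1·Z^0.
  monomial 3·x^2·y^0 ↦ 3·X^2·Y^0·Z^1.
  monomial -1·x^1·y^2 ↦ -1·X^1·Y^2·Z^0.
  monomial -2·x^1·y^0 ↦ -2·X^1·Y^0·Z^2.
  monomial 2·x^0·y^3 ↦ 2·X^0·Y^3·Z^0.
  monomial -1·x^0·y^2 ↦ -1·X^0·Y^2·Z^1.
  monomial -1·x^0·y^1 ↦ -1·X^0·Y^1·Z^2.
  monomial 2·x^0·y^0 ↦ 2·X^0·Y^0·Z^3.
Collecting: F(X, Y, Z) = 2*X**3 + 3*X**2*Y + 3*X**2*Z - X*Y**2 - 2*X*Z**2 + 2*Y**3 - Y**2*Z - Y*Z**2 + 2*Z**3.


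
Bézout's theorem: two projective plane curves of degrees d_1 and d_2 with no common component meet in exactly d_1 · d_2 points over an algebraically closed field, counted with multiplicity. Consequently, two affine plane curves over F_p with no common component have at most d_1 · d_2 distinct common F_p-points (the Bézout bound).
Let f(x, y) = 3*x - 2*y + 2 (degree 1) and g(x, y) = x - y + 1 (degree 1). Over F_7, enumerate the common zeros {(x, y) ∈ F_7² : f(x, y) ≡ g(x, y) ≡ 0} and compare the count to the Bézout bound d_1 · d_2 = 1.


Common zeros: {(0, 1)}; count = 1; Bézout bound = 1.

deg(f) = 1, deg(g) = 1, so Bézout bound = 1.
Scan x ∈ F_7. For each x, list the y ∈ F_7 with f(x, y) ≡ 0 and those with g(x, y) ≡ 0 (mod 7); the common zeros in that column are the intersection.
  x = 0: f ≡ 0 at y ∈ {1}; g ≡ 0 at y ∈ {1}; common: {1}.
  x = 1: f ≡ 0 at y ∈ {6}; g ≡ 0 at y ∈ {2}; common: ∅.
  x = 2: f ≡ 0 at y ∈ {4}; g ≡ 0 at y ∈ {3}; common: ∅.
  x = 3: f ≡ 0 at y ∈ {2}; g ≡ 0 at y ∈ {4}; common: ∅.
  x = 4: f ≡ 0 at y ∈ {0}; g ≡ 0 at y ∈ {5}; common: ∅.
  x = 5: f ≡ 0 at y ∈ {5}; g ≡ 0 at y ∈ {6}; common: ∅.
  x = 6: f ≡ 0 at y ∈ {3}; g ≡ 0 at y ∈ {0}; common: ∅.
Collecting: common zeros = {(0, 1)}, so the count is 1.
Comparison with the Bézout bound: 1 ≤ 1 = deg(f)·deg(g), as expected for curves with no common component (the bound is attained).


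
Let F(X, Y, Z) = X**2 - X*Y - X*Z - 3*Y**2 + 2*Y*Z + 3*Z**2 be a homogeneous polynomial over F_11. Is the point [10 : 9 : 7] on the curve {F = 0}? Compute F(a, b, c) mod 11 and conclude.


F(10,9,7) ≡ 3 (mod 11); P is NOT on the curve.

Evaluate F(10, 9, 7) term-by-term (mod 11).
  X**2 ↦ 1·100·1·1 = 100
  -X*Y ↦ -1·10·9·1 = -90
  -X*Z ↦ -1·10·1·7 = -70
  -3*Y**2 ↦ -3·1·81·1 = -243
  2*Y*Z ↦ 2·1·9·7 = 126
  3*Z**2 ↦ 3·1·1·49 = 147
Sum: F(10, 9, 7) = (100) + (-90) + (-70) + (-243) + (126) + (147) = -30.
Reducing mod 11: -30 ≡ 3 (mod 11).
Since F(a, b, c) ≡ 3 ≠ 0 (mod 11), P does NOT lie on the curve.


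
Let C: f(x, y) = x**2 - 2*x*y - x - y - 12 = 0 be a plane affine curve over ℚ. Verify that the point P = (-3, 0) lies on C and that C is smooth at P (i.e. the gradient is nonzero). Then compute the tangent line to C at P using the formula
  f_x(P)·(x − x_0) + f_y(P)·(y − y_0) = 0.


Tangent line at P: -7*x + 5*y - 21 = 0.

Step 1: f(-3, 0) = 0, so P lies on C.
Step 2: partial derivatives
  f_x(x, y) = 2*x - 2*y - 1, f_y(x, y) = -2*x - 1.
  f_x(P) = -7, f_y(P) = 5 (gradient nonzero, so P is smooth).
Step 3: tangent line at P: -7·(x − -3) + 5·(y − 0) = 0.
Expanding: -7*x + 5*y - 21 = 0.


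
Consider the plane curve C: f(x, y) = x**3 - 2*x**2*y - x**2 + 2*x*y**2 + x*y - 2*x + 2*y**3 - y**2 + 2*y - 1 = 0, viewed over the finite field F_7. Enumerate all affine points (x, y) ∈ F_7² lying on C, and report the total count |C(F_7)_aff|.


Affine F_7-points: {(0, 4), (1, 3), (2, 1), (3, 2), (4, 4), (4, 6), (5, 4)}; count = 7.

For each of the 49 pairs (x, y) ∈ F_7², evaluate f(x, y) mod 7. Record the zeros.
  x = 0: [0↦6, 1↦2, 2↦1, 3↦1, 4↦0, 5↦3, 6↦1]  zeros at y ∈ {4}
  x = 1: [0↦4, 1↦1, 2↦5, 3↦0, 4↦5, 5↦4, 6↦2]  zeros at y ∈ {3}
  x = 2: [0↦6, 1↦0, 2↦5, 3↦5, 4↦5, 5↦3, 6↦4]  zeros at y ∈ {1}
  x = 3: [0↦4, 1↦5, 2↦0, 3↦1, 4↦6, 5↦6, 6↦6]  zeros at y ∈ {2}
  x = 4: [0↦4, 1↦1, 2↦3, 3↦1, 4↦0, 5↦5, 6↦0]  zeros at y ∈ {4, 6}
  x = 5: [0↦5, 1↦1, 2↦6, 3↦4, 4↦0, 5↦6, 6↦6]  zeros at y ∈ {4}
  x = 6: [0↦6, 1↦4, 2↦1, 3↦2, 4↦5, 5↦1, 6↦2]  zeros at y ∈ ∅
Collecting zeros: affine points = {(0, 4), (1, 3), (2, 1), (3, 2), (4, 4), (4, 6), (5, 4)}.
Total count |C(F_7)_aff| = 7.


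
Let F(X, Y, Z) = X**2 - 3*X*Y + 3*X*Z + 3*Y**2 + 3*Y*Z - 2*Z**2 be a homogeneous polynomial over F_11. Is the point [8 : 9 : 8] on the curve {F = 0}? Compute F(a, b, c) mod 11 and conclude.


F(8,9,8) ≡ 8 (mod 11); P is NOT on the curve.

Evaluate F(8, 9, 8) term-by-term (mod 11).
  X**2 ↦ 1·64·1·1 = 64
  -3*X*Y ↦ -3·8·9·1 = -216
  3*X*Z ↦ 3·8·1·8 = 192
  3*Y**2 ↦ 3·1·81·1 = 243
  3*Y*Z ↦ 3·1·9·8 = 216
  -2*Z**2 ↦ -2·1·1·64 = -128
Sum: F(8, 9, 8) = (64) + (-216) + (192) + (243) + (216) + (-128) = 371.
Reducing mod 11: 371 ≡ 8 (mod 11).
Since F(a, b, c) ≡ 8 ≠ 0 (mod 11), P does NOT lie on the curve.


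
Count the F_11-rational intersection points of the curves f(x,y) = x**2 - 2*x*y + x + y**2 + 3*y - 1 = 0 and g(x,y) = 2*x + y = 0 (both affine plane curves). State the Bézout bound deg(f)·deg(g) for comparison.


Common zeros: ∅; count = 0; Bézout bound = 2.

deg(f) = 2, deg(g) = 1, so Bézout bound = 2.
Scan x ∈ F_11. For each x, list the y ∈ F_11 with f(x, y) ≡ 0 and those with g(x, y) ≡ 0 (mod 11); the common zeros in that column are the intersection.
  x = 0: f ≡ 0 at y ∈ ∅; g ≡ 0 at y ∈ {0}; common: ∅.
  x = 1: f ≡ 0 at y ∈ ∅; g ≡ 0 at y ∈ {9}; common: ∅.
  x = 2: f ≡ 0 at y ∈ {3, 9}; g ≡ 0 at y ∈ {7}; common: ∅.
  x = 3: f ≡ 0 at y ∈ {0, 3}; g ≡ 0 at y ∈ {5}; common: ∅.
  x = 4: f ≡ 0 at y ∈ {7, 9}; g ≡ 0 at y ∈ {3}; common: ∅.
  x = 5: f ≡ 0 at y ∈ ∅; g ≡ 0 at y ∈ {1}; common: ∅.
  x = 6: f ≡ 0 at y ∈ {1, 8}; g ≡ 0 at y ∈ {10}; common: ∅.
  x = 7: f ≡ 0 at y ∈ {0}; g ≡ 0 at y ∈ {8}; common: ∅.
  x = 8: f ≡ 0 at y ∈ ∅; g ≡ 0 at y ∈ {6}; common: ∅.
  x = 9: f ≡ 0 at y ∈ {7, 8}; g ≡ 0 at y ∈ {4}; common: ∅.
  x = 10: f ≡ 0 at y ∈ ∅; g ≡ 0 at y ∈ {2}; common: ∅.
Collecting: common zeros = ∅, so the count is 0.
Comparison with the Bézout bound: 0 ≤ 2 = deg(f)·deg(g), as expected for curves with no common component (the affine F_11-count falls short of the bound because intersections may lie at infinity, over extension fields, or carry multiplicity).


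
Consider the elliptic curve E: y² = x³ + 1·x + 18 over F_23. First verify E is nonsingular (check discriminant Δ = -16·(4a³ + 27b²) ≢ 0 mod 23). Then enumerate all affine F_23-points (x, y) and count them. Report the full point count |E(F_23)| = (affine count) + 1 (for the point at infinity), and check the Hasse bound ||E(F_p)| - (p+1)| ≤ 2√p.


Affine points = {(0, 8), (0, 15), (3, 5), (3, 18), (7, 0), (8, 3), (8, 20), (10, 4), (10, 19), (11, 7), (11, 16), (14, 4), (14, 19), (15, 2), (15, 21), (16, 6), (16, 17), (17, 7), (17, 16), (18, 7), (18, 16), (21, 10), (21, 13), (22, 4), (22, 19)}; affine count = 25; |E(F_23)| = 26.

Discriminant check: Δ ∝ 4a³ + 27b² = 4·1³ + 27·18² = 4·1 + 27·324 ≡ 12 (mod 23). Nonzero ⇒ E is nonsingular.
For each x ∈ F_23, compute rhs = x³ + 1·x + 18 mod 23, then count y ∈ F_23 with y² ≡ rhs.
  x = 0: rhs = 18, matching y values: 8, 15 (2 points).
  x = 1: rhs = 20, matching y values: none (0 points).
  x = 2: rhs = 5, matching y values: none (0 points).
  x = 3: rhs = 2, matching y values: 5, 18 (2 points).
  x = 4: rhs = 17, matching y values: none (0 points).
  x = 5: rhs = 10, matching y values: none (0 points).
  x = 6: rhs = 10, matching y values: none (0 points).
  x = 7: rhs = 0, matching y values: 0 (1 points).
  x = 8: rhs = 9, matching y values: 3, 20 (2 points).
  x = 9: rhs = 20, matching y values: none (0 points).
  x = 10: rhs = 16, matching y values: 4, 19 (2 points).
  x = 11: rhs = 3, matching y values: 7, 16 (2 points).
  x = 12: rhs = 10, matching y values: none (0 points).
  x = 13: rhs = 20, matching y values: none (0 points).
  x = 14: rhs = 16, matching y values: 4, 19 (2 points).
  x = 15: rhs = 4, matching y values: 2, 21 (2 points).
  x = 16: rhs = 13, matching y values: 6, 17 (2 points).
  x = 17: rhs = 3, matching y values: 7, 16 (2 points).
  x = 18: rhs = 3, matching y values: 7, 16 (2 points).
  x = 19: rhs = 19, matching y values: none (0 points).
  x = 20: rhs = 11, matching y values: none (0 points).
  x = 21: rhs = 8, matching y values: 10, 13 (2 points).
  x = 22: rhs = 16, matching y values: 4, 19 (2 points).
Total affine count: 25.
Full point count |E(F_23)| = 25 + 1 = 26.
Hasse bound: |26 − (23+1)| = |2| = 2 ≤ 2√23 ≈ 9.5917 ✓.


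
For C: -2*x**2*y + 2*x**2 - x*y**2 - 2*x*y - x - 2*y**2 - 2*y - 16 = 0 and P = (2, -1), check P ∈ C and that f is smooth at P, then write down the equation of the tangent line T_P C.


Tangent line at P: 16*x - 6*y - 38 = 0.

Step 1: f(2, -1) = 0, so P lies on C.
Step 2: partial derivatives
  f_x(x, y) = -4*x*y + 4*x - y**2 - 2*y - 1, f_y(x, y) = -2*x**2 - 2*x*y - 2*x - 4*y - 2.
  f_x(P) = 16, f_y(P) = -6 (gradient nonzero, so P is smooth).
Step 3: tangent line at P: 16·(x − 2) + -6·(y − -1) = 0.
Expanding: 16*x - 6*y - 38 = 0.


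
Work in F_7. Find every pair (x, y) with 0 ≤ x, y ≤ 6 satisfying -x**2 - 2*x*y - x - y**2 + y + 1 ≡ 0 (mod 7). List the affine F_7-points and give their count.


Affine F_7-points: {(1, 2), (1, 4), (3, 3), (3, 6), (4, 3), (4, 4), (5, 6)}; count = 7.

For each of the 49 pairs (x, y) ∈ F_7², evaluate f(x, y) mod 7. Record the zeros.
  x = 0: [0↦1, 1↦1, 2↦6, 3↦2, 4↦3, 5↦2, 6↦6]  zeros at y ∈ ∅
  x = 1: [0↦6, 1↦4, 2↦0, 3↦1, 4↦0, 5↦4, 6↦6]  zeros at y ∈ {2, 4}
  x = 2: [0↦2, 1↦5, 2↦6, 3↦5, 4↦2, 5↦4, 6↦4]  zeros at y ∈ ∅
  x = 3: [0↦3, 1↦4, 2↦3, 3↦0, 4↦2, 5↦2, 6↦0]  zeros at y ∈ {3, 6}
  x = 4: [0↦2, 1↦1, 2↦5, 3↦0, 4↦0, 5↦5, 6↦1]  zeros at y ∈ {3, 4}
  x = 5: [0↦6, 1↦3, 2↦5, 3↦5, 4↦3, 5↦6, 6↦0]  zeros at y ∈ {6}
  x = 6: [0↦1, 1↦3, 2↦3, 3↦1, 4↦4, 5↦5, 6↦4]  zeros at y ∈ ∅
Collecting zeros: affine points = {(1, 2), (1, 4), (3, 3), (3, 6), (4, 3), (4, 4), (5, 6)}.
Total count |C(F_7)_aff| = 7.


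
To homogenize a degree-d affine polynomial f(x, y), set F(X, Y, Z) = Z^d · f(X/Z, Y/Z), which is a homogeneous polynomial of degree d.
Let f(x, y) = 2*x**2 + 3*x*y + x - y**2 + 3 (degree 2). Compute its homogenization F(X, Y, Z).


F(X, Y, Z) = 2*X**2 + 3*X*Y + X*Z - Y**2 + 3*Z**2

deg(f) = 2.
Substitute x = X/Z, y = Y/Z into f, then multiply by Z^2.
  monomial 2·x^2·y^0 ↦ 2·X^2·Y^0·Z^0.
  monomial 3·x^1·y^1 ↦ 3·X^1·Y^1·Z^0.
  monomial 1·x^1·y^0 ↦ 1·X^1·Y^0·Z^1.
  monomial -1·x^0·y^2 ↦ -1·X^0·Y^2·Z^0.
  monomial 3·x^0·y^0 ↦ 3·X^0·Y^0·Z^2.
Collecting: F(X, Y, Z) = 2*X**2 + 3*X*Y + X*Z - Y**2 + 3*Z**2.


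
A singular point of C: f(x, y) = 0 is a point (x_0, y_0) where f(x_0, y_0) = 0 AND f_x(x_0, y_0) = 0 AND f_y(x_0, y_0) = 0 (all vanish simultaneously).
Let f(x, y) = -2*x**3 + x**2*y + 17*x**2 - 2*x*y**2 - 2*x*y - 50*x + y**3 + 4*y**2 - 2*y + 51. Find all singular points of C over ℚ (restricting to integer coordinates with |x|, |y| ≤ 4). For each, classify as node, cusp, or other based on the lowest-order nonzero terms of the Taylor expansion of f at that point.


Singular points: {(3, 1)}; classification: cusp.

Compute partial derivatives:
  f_x = -6*x**2 + 2*x*y + 34*x - 2*y**2 - 2*y - 50.
  f_y = x**2 - 4*x*y - 2*x + 3*y**2 + 8*y - 2.
Scan x_0 ∈ {−4, ..., 4}. For each x_0, f_y(x_0, y) is a polynomial in y; find its integer roots y ∈ {−4, ..., 4}, then test f_x and f at those candidates.
  x = -4: f_y(-4, y) = 3*y**2 + 24*y + 22; no integer root y with |y| ≤ 4.
  x = -3: f_y(-3, y) = 3*y**2 + 20*y + 13; no integer root y with |y| ≤ 4.
  x = -2: f_y(-2, y) = 3*y**2 + 16*y + 6; no integer root y with |y| ≤ 4.
  x = -1: f_y(-1, y) = 3*y**2 + 12*y + 1; no integer root y with |y| ≤ 4.
  x = 0: f_y(0, y) = 3*y**2 + 8*y - 2; no integer root y with |y| ≤ 4.
  x = 1: f_y(1, y) = 3*y**2 + 4*y - 3; no integer root y with |y| ≤ 4.
  x = 2: f_y(2, y) = 3*y**2 - 2; no integer root y with |y| ≤ 4.
  x = 3: f_y(3, y) = 3*y**2 - 4*y + 1; vanishes at y ∈ {1}. (3, 1): f_x = 0, f = 0 — SINGULAR.
  x = 4: f_y(4, y) = 3*y**2 - 8*y + 6; no integer root y with |y| ≤ 4.
Only singular point on the grid: (3, 1).
Classify: substitute x = 3 + u, y = 1 + v and expand: f = -2*u**3 + u**2*v - 2*u*v**2 + v**3 + v**2.
No constant or linear terms (consistent with a singular point). Quadratic part: v**2. Cubic part: -2*u**3 + u**2*v - 2*u*v**2 + v**3.
The quadratic part v**2 is a perfect square, so there is a single (double) tangent line v = 0, i.e. y = 1. Restricting the cubic part to that line (v = 0) leaves -2*u**3 ≠ 0, so f is not divisible by v and the branch is v² ≈ 2*u**3 to lowest order — this is a cusp.
Classification: cusp.


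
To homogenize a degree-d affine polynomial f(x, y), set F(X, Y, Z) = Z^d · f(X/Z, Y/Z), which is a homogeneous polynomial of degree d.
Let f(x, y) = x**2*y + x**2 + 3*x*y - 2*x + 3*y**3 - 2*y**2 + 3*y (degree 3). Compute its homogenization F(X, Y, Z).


F(X, Y, Z) = X**2*Y + X**2*Z + 3*X*Y*Z - 2*X*Z**2 + 3*Y**3 - 2*Y**2*Z + 3*Y*Z**2

deg(f) = 3.
Substitute x = X/Z, y = Y/Z into f, then multiply by Z^3.
  monomial 1·x^2·y^1 ↦ 1·X^2·Y^1·Z^0.
  monomial 1·x^2·y^0 ↦ 1·X^2·Y^0·Z^1.
  monomial 3·x^1·y^1 ↦ 3·X^1·Y^1·Z^1.
  monomial -2·x^1·y^0 ↦ -2·X^1·Y^0·Z^2.
  monomial 3·x^0·y^3 ↦ 3·X^0·Y^3·Z^0.
  monomial -2·x^0·y^2 ↦ -2·X^0·Y^2·Z^1.
  monomial 3·x^0·y^1 ↦ 3·X^0·Y^1·Z^2.
Collecting: F(X, Y, Z) = X**2*Y + X**2*Z + 3*X*Y*Z - 2*X*Z**2 + 3*Y**3 - 2*Y**2*Z + 3*Y*Z**2.


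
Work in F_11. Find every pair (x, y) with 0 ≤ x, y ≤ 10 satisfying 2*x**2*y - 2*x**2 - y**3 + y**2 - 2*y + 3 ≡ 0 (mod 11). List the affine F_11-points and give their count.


Affine F_11-points: {(1, 5), (3, 6), (4, 9), (7, 9), (8, 6), (10, 5)}; count = 6.

For each of the 121 pairs (x, y) ∈ F_11², evaluate f(x, y) mod 11. Record the zeros.
  x = 0: [0↦3, 1↦1, 2↦6, 3↦1, 4↦2, 5↦3, 6↦9, 7↦3, 8↦1, 9↦8, 10↦7]  zeros at y ∈ ∅
  x = 1: [0↦1, 1↦1, 2↦8, 3↦5, 4↦8, 5↦0, 6↦8, 7↦4, 8↦4, 9↦2, 10↦3]  zeros at y ∈ {5}
  x = 2: [0↦6, 1↦1, 2↦3, 3↦6, 4↦4, 5↦2, 6↦5, 7↦7, 8↦2, 9↦6, 10↦2]  zeros at y ∈ ∅
  x = 3: [0↦7, 1↦1, 2↦2, 3↦4, 4↦1, 5↦9, 6↦0, 7↦1, 8↦6, 9↦9, 10↦4]  zeros at y ∈ {6}
  x = 4: [0↦4, 1↦1, 2↦5, 3↦10, 4↦10, 5↦10, 6↦4, 7↦8, 8↦5, 9↦0, 10↦9]  zeros at y ∈ {9}
  x = 5: [0↦8, 1↦1, 2↦1, 3↦2, 4↦9, 5↦5, 6↦6, 7↦6, 8↦10, 9↦1, 10↦6]  zeros at y ∈ ∅
  x = 6: [0↦8, 1↦1, 2↦1, 3↦2, 4↦9, 5↦5, 6↦6, 7↦6, 8↦10, 9↦1, 10↦6]  zeros at y ∈ ∅
  x = 7: [0↦4, 1↦1, 2↦5, 3↦10, 4↦10, 5↦10, 6↦4, 7↦8, 8↦5, 9↦0, 10↦9]  zeros at y ∈ {9}
  x = 8: [0↦7, 1↦1, 2↦2, 3↦4, 4↦1, 5↦9, 6↦0, 7↦1, 8↦6, 9↦9, 10↦4]  zeros at y ∈ {6}
  x = 9: [0↦6, 1↦1, 2↦3, 3↦6, 4↦4, 5↦2, 6↦5, 7↦7, 8↦2, 9↦6, 10↦2]  zeros at y ∈ ∅
  x = 10: [0↦1, 1↦1, 2↦8, 3↦5, 4↦8, 5↦0, 6↦8, 7↦4, 8↦4, 9↦2, 10↦3]  zeros at y ∈ {5}
Collecting zeros: affine points = {(1, 5), (3, 6), (4, 9), (7, 9), (8, 6), (10, 5)}.
Total count |C(F_11)_aff| = 6.


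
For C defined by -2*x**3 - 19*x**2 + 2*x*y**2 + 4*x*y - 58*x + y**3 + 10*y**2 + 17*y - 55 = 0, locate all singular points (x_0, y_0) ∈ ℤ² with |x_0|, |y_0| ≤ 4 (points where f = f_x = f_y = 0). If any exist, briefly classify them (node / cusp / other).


Singular points: {(-3, -1)}; classification: node.

Compute partial derivatives:
  f_x = -6*x**2 - 38*x + 2*y**2 + 4*y - 58.
  f_y = 4*x*y + 4*x + 3*y**2 + 20*y + 17.
Scan x_0 ∈ {−4, ..., 4}. For each x_0, f_y(x_0, y) is a polynomial in y; find its integer roots y ∈ {−4, ..., 4}, then test f_x and f at those candidates.
  x = -4: f_y(-4, y) = 3*y**2 + 4*y + 1; vanishes at y ∈ {-1}. (-4, -1): f_x = -4 ≠ 0.
  x = -3: f_y(-3, y) = 3*y**2 + 8*y + 5; vanishes at y ∈ {-1}. (-3, -1): f_x = 0, f = 0 — SINGULAR.
  x = -2: f_y(-2, y) = 3*y**2 + 12*y + 9; vanishes at y ∈ {-3, -1}. (-2, -3): f_x = 0 but f = 1 ≠ 0; (-2, -1): f_x = -8 ≠ 0.
  x = -1: f_y(-1, y) = 3*y**2 + 16*y + 13; vanishes at y ∈ {-1}. (-1, -1): f_x = -28 ≠ 0.
  x = 0: f_y(0, y) = 3*y**2 + 20*y + 17; vanishes at y ∈ {-1}. (0, -1): f_x = -60 ≠ 0.
  x = 1: f_y(1, y) = 3*y**2 + 24*y + 21; vanishes at y ∈ {-1}. (1, -1): f_x = -104 ≠ 0.
  x = 2: f_y(2, y) = 3*y**2 + 28*y + 25; vanishes at y ∈ {-1}. (2, -1): f_x = -160 ≠ 0.
  x = 3: f_y(3, y) = 3*y**2 + 32*y + 29; vanishes at y ∈ {-1}. (3, -1): f_x = -228 ≠ 0.
  x = 4: f_y(4, y) = 3*y**2 + 36*y + 33; vanishes at y ∈ {-1}. (4, -1): f_x = -308 ≠ 0.
Only singular point on the grid: (-3, -1).
Classify: substitute x = -3 + u, y = -1 + v and expand: f = -2*u**3 - u**2 + 2*u*v**2 + v**3 + v**2.
No constant or linear terms (consistent with a singular point). Quadratic part: -u**2 + v**2. Cubic part: -2*u**3 + 2*u*v**2 + v**3.
The quadratic part v**2 - u**2 = (v − u)(v + u) splits into two distinct linear factors, so there are two distinct tangent lines y − -1 = ±(x − -3) — this is a node (ordinary double point).
Classification: node.


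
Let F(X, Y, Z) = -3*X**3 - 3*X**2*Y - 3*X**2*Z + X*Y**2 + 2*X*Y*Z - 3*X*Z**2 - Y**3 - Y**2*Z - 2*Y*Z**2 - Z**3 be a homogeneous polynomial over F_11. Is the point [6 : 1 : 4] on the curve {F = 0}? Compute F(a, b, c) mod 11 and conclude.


F(6,1,4) ≡ 6 (mod 11); P is NOT on the curve.

Evaluate F(6, 1, 4) term-by-term (mod 11).
  -3*X**3 ↦ -3·216·1·1 = -648
  -3*X**2*Y ↦ -3·36·1·1 = -108
  -3*X**2*Z ↦ -3·36·1·4 = -432
  X*Y**2 ↦ 1·6·1·1 = 6
  2*X*Y*Z ↦ 2·6·1·4 = 48
  -3*X*Z**2 ↦ -3·6·1·16 = -288
  -Y**3 ↦ -1·1·1·1 = -1
  -Y**2*Z ↦ -1·1·1·4 = -4
  -2*Y*Z**2 ↦ -2·1·1·16 = -32
  -Z**3 ↦ -1·1·1·64 = -64
Sum: F(6, 1, 4) = (-648) + (-108) + (-432) + (6) + (48) + (-288) + (-1) + (-4) + (-32) + (-64) = -1523.
Reducing mod 11: -1523 ≡ 6 (mod 11).
Since F(a, b, c) ≡ 6 ≠ 0 (mod 11), P does NOT lie on the curve.


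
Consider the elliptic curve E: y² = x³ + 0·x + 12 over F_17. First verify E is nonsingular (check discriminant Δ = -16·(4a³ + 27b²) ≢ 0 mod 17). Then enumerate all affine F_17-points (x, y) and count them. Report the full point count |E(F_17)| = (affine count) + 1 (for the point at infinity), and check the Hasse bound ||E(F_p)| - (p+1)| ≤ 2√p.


Affine points = {(1, 8), (1, 9), (4, 5), (4, 12), (5, 1), (5, 16), (7, 7), (7, 10), (10, 3), (10, 14), (11, 0), (13, 4), (13, 13), (14, 6), (14, 11), (15, 2), (15, 15)}; affine count = 17; |E(F_17)| = 18.

Discriminant check: Δ ∝ 4a³ + 27b² = 4·0³ + 27·12² = 4·0 + 27·144 ≡ 12 (mod 17). Nonzero ⇒ E is nonsingular.
For each x ∈ F_17, compute rhs = x³ + 0·x + 12 mod 17, then count y ∈ F_17 with y² ≡ rhs.
  x = 0: rhs = 12, matching y values: none (0 points).
  x = 1: rhs = 13, matching y values: 8, 9 (2 points).
  x = 2: rhs = 3, matching y values: none (0 points).
  x = 3: rhs = 5, matching y values: none (0 points).
  x = 4: rhs = 8, matching y values: 5, 12 (2 points).
  x = 5: rhs = 1, matching y values: 1, 16 (2 points).
  x = 6: rhs = 7, matching y values: none (0 points).
  x = 7: rhs = 15, matching y values: 7, 10 (2 points).
  x = 8: rhs = 14, matching y values: none (0 points).
  x = 9: rhs = 10, matching y values: none (0 points).
  x = 10: rhs = 9, matching y values: 3, 14 (2 points).
  x = 11: rhs = 0, matching y values: 0 (1 points).
  x = 12: rhs = 6, matching y values: none (0 points).
  x = 13: rhs = 16, matching y values: 4, 13 (2 points).
  x = 14: rhs = 2, matching y values: 6, 11 (2 points).
  x = 15: rhs = 4, matching y values: 2, 15 (2 points).
  x = 16: rhs = 11, matching y values: none (0 points).
Total affine count: 17.
Full point count |E(F_17)| = 17 + 1 = 18.
Hasse bound: |18 − (17+1)| = |0| = 0 ≤ 2√17 ≈ 8.2462 ✓.
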